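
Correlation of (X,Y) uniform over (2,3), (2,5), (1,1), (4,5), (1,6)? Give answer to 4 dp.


Cov(X,Y) = 0.6000, Var(X) = 1.2000, Var(Y) = 3.2000
rho = Cov/(sqrt(VarX)*sqrt(VarY)) = 0.3062

0.3062


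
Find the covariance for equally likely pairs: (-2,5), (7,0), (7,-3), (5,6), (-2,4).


E[X]=3, E[Y]=12/5, E[XY]=-9/5
Cov(X,Y) = E[XY] - E[X]E[Y] = -9/5 - 3*12/5 = -9

-9


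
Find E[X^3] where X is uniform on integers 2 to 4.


E[X^3] = (1/3) * sum(x^3 for x=2..4)
= 99/3 = 33

33


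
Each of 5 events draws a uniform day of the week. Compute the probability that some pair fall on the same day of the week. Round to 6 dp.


P(all different) = prod((7-i)/7 for i=0..4) = 0.149938
P(at least one match) = 1 - 0.149938 = 0.850062

0.850062


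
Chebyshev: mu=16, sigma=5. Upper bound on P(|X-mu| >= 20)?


k = 20/5 = 4
Chebyshev: P(|X-mu| >= k*sigma) <= 1/k^2 = 1/4^2 = 1/16

1/16


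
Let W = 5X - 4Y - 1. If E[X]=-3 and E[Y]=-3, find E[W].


E[5X - 4Y - 1] = 5*E[X] - 4*E[Y] - 1
= (5)*(-3) + (-4)*(-3) + (-1)
= -15 + 12 - 1 = -4

-4


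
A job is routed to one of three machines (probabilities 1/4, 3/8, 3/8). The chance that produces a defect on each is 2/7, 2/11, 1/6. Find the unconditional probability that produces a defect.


P(A) = P(A|B1)P(B1) + P(A|B2)P(B2) + P(A|B3)P(B3)
= 2/7*1/4 + 2/11*3/8 + 1/6*3/8
= 1/14 + 3/44 + 1/16 = 249/1232

249/1232


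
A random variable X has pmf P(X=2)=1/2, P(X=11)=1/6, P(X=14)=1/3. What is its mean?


E[X] = sum(x * P(x))
= 2*1/2 + 11*1/6 + 14*1/3
= 15/2

15/2


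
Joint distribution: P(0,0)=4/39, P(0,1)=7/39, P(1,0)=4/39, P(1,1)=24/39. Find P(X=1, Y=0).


Read from table: P(X=1, Y=0) = 4/39

4/39


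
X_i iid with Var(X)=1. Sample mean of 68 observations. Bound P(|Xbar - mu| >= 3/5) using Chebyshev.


Var(Xbar) = Var(X)/n = 1/68
Chebyshev: P(|Xbar-mu| >= 3/5) <= Var(Xbar)/(3/5)^2 = (1/68)/(9/25) = 25/612

25/612


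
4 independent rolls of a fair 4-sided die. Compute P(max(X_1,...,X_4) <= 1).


P(max <= 1) = P(all X_i <= 1) = (P(X_1 <= 1))^4
= (1/4)^4 = 1/256

1/256


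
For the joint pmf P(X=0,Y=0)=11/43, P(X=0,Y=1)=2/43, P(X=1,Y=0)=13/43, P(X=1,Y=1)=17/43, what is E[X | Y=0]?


P(Y=0) = 24/43
E[X|Y=0] = (0*11 + 1*13)/24 = 13/24

13/24


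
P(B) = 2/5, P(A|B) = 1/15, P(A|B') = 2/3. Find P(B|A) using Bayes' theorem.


P(A) = P(A|B)P(B) + P(A|B')P(B') = 1/15*2/5 + 2/3*3/5 = 32/75
P(B|A) = P(A|B)P(B)/P(A) = (2/75)/(32/75) = 1/16

1/16


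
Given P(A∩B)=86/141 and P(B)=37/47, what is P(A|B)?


P(A|B) = P(A∩B)/P(B) = (86/141)/(111/141) = 86/111

86/111


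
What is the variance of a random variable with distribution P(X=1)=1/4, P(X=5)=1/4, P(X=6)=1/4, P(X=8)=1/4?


E[X] = 5, E[X^2] = 63/2
Var(X) = E[X^2] - (E[X])^2 = 63/2 - (5)^2 = 13/2

13/2


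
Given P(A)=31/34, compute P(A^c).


P(A') = 1 - P(A) = 1 - 31/34 = 3/34

3/34


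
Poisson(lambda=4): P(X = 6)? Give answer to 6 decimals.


P(X=6) = e^(-4) * 4^6 / 6!
≈ 0.01831563889 * 4096 / 720
≈ 0.104196

0.104196


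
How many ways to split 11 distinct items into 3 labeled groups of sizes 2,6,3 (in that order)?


11! = 39916800
Denominator: 2!=2 * 6!=720 * 3!=6
Coefficient = 39916800 / 8640 = 4620

4620


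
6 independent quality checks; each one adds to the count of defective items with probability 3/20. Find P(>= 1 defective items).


P(at least one) = 1 - P(none)
P(none) = (1 - 3/20)^6 = (17/20)^6 = 24137569/64000000
P(at least one) = 1 - 24137569/64000000 = 39862431/64000000

39862431/64000000


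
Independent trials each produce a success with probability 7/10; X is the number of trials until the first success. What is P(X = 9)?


P(X=9) = (1-p)^8 * p = (3/10)^8 * 7/10
= 6561/100000000 * 7/10 = 45927/1000000000

45927/1000000000


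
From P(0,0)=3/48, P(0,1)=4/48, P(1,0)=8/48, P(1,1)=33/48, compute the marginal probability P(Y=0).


P(Y=0) = P(0,0)+P(1,0) = 3/48 + 8/48 = 11/48

11/48


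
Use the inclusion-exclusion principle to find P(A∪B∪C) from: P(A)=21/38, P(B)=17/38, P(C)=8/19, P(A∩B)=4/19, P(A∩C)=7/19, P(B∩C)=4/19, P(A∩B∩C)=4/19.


P(A∪B∪C) = P(A)+P(B)+P(C) - P(AB)-P(AC)-P(BC) + P(ABC)
= 21/38+17/38+8/19 - 4/19-7/19-4/19 + 4/19
= 16/19

16/19


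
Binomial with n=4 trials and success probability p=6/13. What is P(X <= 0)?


P(X<=0) = P(X=0)
= 2401/28561
= 2401/28561

2401/28561


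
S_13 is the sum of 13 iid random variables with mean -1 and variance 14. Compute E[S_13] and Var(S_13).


E[S_n] = n*mu = 13*-1 = -13
Var(S_n) = n*sigma^2 = 13*14 = 182

E[S_13]=-13, Var(S_13)=182


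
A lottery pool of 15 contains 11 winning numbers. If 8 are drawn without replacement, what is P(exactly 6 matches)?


P(X=6) = C(11,6)*C(4,2) / C(15,8)
= 462*6 / 6435
= 2772/6435 = 28/65

28/65


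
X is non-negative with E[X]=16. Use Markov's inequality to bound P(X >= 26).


Markov: P(X >= a) <= E[X]/a
P(X >= 26) <= 16/26 = 8/13

8/13


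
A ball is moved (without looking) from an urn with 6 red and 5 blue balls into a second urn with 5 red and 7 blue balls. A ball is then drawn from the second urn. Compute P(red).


P(transfer red) = 6/11; P(transfer blue) = 5/11
If red transferred: Urn II has 6 red of 13, so P(red|red moved) = 6/13
If blue transferred: Urn II has 5 red of 13, so P(red|blue moved) = 5/13
By total probability: P(red) = 6/11*6/13 + 5/11*5/13 = 61/143

61/143


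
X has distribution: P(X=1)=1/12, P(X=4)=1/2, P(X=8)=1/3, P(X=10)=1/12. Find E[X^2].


E[X^2] = sum(g(x)*P(x))
= 1*1/12 + 16*1/2 + 64*1/3 + 100*1/12
= 151/4

151/4


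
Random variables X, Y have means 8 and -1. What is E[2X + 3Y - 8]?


E[2X + 3Y - 8] = 2*E[X] + 3*E[Y] - 8
= (2)*(8) + (3)*(-1) + (-8)
= 16 - 3 - 8 = 5

5


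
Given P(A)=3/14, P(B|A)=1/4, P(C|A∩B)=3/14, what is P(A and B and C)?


P(A∩B∩C) = P(A) * P(B|A) * P(C|A∩B)
= 3/14 * 1/4 * 3/14
= 3/56 * 3/14 = 9/784

9/784


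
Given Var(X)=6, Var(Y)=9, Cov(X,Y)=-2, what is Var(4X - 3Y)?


Var(4X - 3Y) = 4^2*Var(X) + (-3)^2*Var(Y) + 2*4*(-3)*Cov(X,Y)
= 16*6 + 9*9 - 24*(-2)
= 96 + 81 + 48 = 225

225


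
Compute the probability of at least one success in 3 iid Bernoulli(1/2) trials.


P(at least one) = 1 - P(none)
P(none) = (1 - 1/2)^3 = (1/2)^3 = 1/8
P(at least one) = 1 - 1/8 = 7/8

7/8


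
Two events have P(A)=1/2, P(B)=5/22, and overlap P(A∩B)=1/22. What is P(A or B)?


P(A∪B) = P(A) + P(B) - P(A∩B)
= 1/2 + 5/22 - 1/22 = 15/22

15/22


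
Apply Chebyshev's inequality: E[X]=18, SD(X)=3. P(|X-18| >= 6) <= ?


k = 6/3 = 2
Chebyshev: P(|X-mu| >= k*sigma) <= 1/k^2 = 1/2^2 = 1/4

1/4


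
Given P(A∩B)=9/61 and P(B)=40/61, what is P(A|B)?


P(A|B) = P(A∩B)/P(B) = (9/61)/(40/61) = 9/40

9/40


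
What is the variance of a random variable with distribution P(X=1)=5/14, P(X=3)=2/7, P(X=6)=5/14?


E[X] = 47/14, E[X^2] = 221/14
Var(X) = E[X^2] - (E[X])^2 = 221/14 - (47/14)^2 = 885/196

885/196


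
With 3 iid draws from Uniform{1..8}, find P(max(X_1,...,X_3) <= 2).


P(max <= 2) = P(all X_i <= 2) = (P(X_1 <= 2))^3
= (2/8)^3 = (1/4)^3 = 1/64

1/64


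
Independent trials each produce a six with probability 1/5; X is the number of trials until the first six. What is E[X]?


For geometric (trials until first success), E[X] = 1/p = 1/(1/5) = 5

5


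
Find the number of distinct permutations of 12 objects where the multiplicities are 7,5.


12! = 479001600
Denominator: 7!=5040 * 5!=120
Coefficient = 479001600 / 604800 = 792

792


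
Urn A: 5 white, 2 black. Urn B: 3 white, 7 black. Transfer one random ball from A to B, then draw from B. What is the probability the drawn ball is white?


P(transfer white) = 5/7; P(transfer black) = 2/7
If white transferred: Urn II has 4 white of 11, so P(white|white moved) = 4/11
If black transferred: Urn II has 3 white of 11, so P(white|black moved) = 3/11
By total probability: P(white) = 5/7*4/11 + 2/7*3/11 = 26/77

26/77


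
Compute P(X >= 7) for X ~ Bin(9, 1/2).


P(X>=7) = P(X=7) + P(X=8) + P(X=9)
= 9/128 + 9/512 + 1/512
= 23/256

23/256


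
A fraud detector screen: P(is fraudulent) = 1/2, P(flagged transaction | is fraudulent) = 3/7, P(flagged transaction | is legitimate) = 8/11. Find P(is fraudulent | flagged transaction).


P(A) = P(A|B)P(B) + P(A|B')P(B') = 3/7*1/2 + 8/11*1/2 = 89/154
P(B|A) = P(A|B)P(B)/P(A) = (3/14)/(89/154) = 33/89

33/89


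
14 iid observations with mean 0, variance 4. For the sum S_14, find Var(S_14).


By independence, Var(S_n) = n*Var(X_1) = 14*4 = 56

56


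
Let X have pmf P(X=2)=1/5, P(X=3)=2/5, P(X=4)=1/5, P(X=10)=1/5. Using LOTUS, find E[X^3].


E[X^3] = sum(g(x)*P(x))
= 8*1/5 + 27*2/5 + 64*1/5 + 1000*1/5
= 1126/5

1126/5


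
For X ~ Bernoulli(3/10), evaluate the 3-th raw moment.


For Bernoulli: X in {0,1}
E[X^3] = 0^3*(1-3/10) + 1^3*3/10 = 3/10

3/10


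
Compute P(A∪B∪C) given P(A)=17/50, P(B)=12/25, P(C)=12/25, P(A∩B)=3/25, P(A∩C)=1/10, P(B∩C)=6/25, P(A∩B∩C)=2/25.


P(A∪B∪C) = P(A)+P(B)+P(C) - P(AB)-P(AC)-P(BC) + P(ABC)
= 17/50+12/25+12/25 - 3/25-1/10-6/25 + 2/25
= 23/25

23/25


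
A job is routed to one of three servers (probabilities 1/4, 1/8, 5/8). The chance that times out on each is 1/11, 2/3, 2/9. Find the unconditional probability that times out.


P(A) = P(A|B1)P(B1) + P(A|B2)P(B2) + P(A|B3)P(B3)
= 1/11*1/4 + 2/3*1/8 + 2/9*5/8
= 1/44 + 1/12 + 5/36 = 97/396

97/396


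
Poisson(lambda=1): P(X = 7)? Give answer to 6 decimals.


P(X=7) = e^(-1) * 1^7 / 7!
≈ 0.3678794412 * 1 / 5040
≈ 0.000073

0.000073


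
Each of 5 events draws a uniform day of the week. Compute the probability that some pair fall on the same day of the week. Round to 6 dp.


P(all different) = prod((7-i)/7 for i=0..4) = 0.149938
P(at least one match) = 1 - 0.149938 = 0.850062

0.850062


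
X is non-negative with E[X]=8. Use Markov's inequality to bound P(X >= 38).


Markov: P(X >= a) <= E[X]/a
P(X >= 38) <= 8/38 = 4/19

4/19


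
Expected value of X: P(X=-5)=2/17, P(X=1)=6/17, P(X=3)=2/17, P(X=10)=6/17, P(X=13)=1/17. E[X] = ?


E[X] = sum(x * P(x))
= -5*2/17 + 1*6/17 + 3*2/17 + 10*6/17 + 13*1/17
= 75/17

75/17


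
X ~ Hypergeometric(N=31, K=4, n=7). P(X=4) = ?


P(X=4) = C(4,4)*C(27,3) / C(31,7)
= 1*2925 / 2629575
= 2925/2629575 = 1/899

1/899


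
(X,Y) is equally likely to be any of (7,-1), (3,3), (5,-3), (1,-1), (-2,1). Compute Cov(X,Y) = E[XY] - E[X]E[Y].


E[X]=14/5, E[Y]=-1/5, E[XY]=-16/5
Cov(X,Y) = E[XY] - E[X]E[Y] = -16/5 - 14/5*-1/5 = -66/25

-66/25


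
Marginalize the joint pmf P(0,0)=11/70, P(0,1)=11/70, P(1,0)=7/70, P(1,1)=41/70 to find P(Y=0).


P(Y=0) = P(0,0)+P(1,0) = 11/70 + 7/70 = 18/70 = 9/35

9/35


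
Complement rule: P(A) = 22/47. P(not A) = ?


P(A') = 1 - P(A) = 1 - 22/47 = 25/47

25/47


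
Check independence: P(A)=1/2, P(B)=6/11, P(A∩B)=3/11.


P(A)*P(B) = 1/2*6/11 = 3/11
P(A∩B) = 3/11, which equals P(A)P(B), so independent

Yes, A and B are independent


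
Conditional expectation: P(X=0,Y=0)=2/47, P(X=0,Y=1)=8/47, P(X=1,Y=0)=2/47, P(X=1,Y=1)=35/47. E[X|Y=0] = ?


P(Y=0) = 4/47
E[X|Y=0] = (0*2 + 1*2)/4 = 2/4 = 1/2

1/2


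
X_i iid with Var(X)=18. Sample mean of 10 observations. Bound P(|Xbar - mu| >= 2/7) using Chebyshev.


Var(Xbar) = Var(X)/n = 18/10
Chebyshev: P(|Xbar-mu| >= 2/7) <= Var(Xbar)/(2/7)^2 = (9/5)/(4/49) = 441/20
Bound exceeds 1, so trivial bound: 1

1


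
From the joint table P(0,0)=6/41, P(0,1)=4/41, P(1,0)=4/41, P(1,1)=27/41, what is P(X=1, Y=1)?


Read from table: P(X=1, Y=1) = 27/41

27/41


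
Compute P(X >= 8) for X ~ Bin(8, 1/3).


P(X>=8) = P(X=8)
= 1/6561
= 1/6561

1/6561


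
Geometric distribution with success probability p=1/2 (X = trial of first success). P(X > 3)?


P(X > 3) = P(first 3 trials all fail) = (1-p)^3 = (1/2)^3 = 1/8

1/8


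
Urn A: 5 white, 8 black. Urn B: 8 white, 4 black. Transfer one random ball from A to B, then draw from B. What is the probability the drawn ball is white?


P(transfer white) = 5/13; P(transfer black) = 8/13
If white transferred: Urn II has 9 white of 13, so P(white|white moved) = 9/13
If black transferred: Urn II has 8 white of 13, so P(white|black moved) = 8/13
By total probability: P(white) = 5/13*9/13 + 8/13*8/13 = 109/169

109/169


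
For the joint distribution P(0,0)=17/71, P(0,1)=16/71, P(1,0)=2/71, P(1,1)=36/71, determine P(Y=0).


P(Y=0) = P(0,0)+P(1,0) = 17/71 + 2/71 = 19/71

19/71


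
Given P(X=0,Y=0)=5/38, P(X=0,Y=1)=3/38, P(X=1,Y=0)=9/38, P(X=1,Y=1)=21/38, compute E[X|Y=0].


P(Y=0) = 14/38
E[X|Y=0] = (0*5 + 1*9)/14 = 9/14

9/14


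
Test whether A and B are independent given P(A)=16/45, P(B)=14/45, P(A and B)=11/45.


P(A)*P(B) = 16/45*14/45 = 224/2025
P(A∩B) = 11/45 != 224/2025, so not independent

No, A and B are not independent


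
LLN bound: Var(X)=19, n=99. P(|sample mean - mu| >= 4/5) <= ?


Var(Xbar) = Var(X)/n = 19/99
Chebyshev: P(|Xbar-mu| >= 4/5) <= Var(Xbar)/(4/5)^2 = (19/99)/(16/25) = 475/1584

475/1584


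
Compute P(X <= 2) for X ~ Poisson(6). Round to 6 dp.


P(X<=2) = e^(-6)*6^0/0! + e^(-6)*6^1/1! + e^(-6)*6^2/2!
≈ 0.0024787522 + 0.0148725131 + 0.0446175392
= 0.0619688045
≈ 0.061969

0.061969


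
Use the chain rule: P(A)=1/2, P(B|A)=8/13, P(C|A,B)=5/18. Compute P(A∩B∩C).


P(A∩B∩C) = P(A) * P(B|A) * P(C|A∩B)
= 1/2 * 8/13 * 5/18
= 4/13 * 5/18 = 10/117

10/117


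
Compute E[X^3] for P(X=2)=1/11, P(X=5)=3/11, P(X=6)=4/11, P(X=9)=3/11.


E[X^3] = sum(g(x)*P(x))
= 8*1/11 + 125*3/11 + 216*4/11 + 729*3/11
= 3434/11

3434/11


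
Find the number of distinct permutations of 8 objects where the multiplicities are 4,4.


8! = 40320
Denominator: 4!=24 * 4!=24
Coefficient = 40320 / 576 = 70

70


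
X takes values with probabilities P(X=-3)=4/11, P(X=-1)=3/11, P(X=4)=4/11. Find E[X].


E[X] = sum(x * P(x))
= -3*4/11 - 1*3/11 + 4*4/11
= 1/11

1/11


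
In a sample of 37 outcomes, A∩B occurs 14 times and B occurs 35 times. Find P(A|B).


P(A|B) = P(A∩B)/P(B) = (14/37)/(35/37) = 14/35 = 2/5

2/5


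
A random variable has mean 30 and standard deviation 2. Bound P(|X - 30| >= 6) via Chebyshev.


k = 6/2 = 3
Chebyshev: P(|X-mu| >= k*sigma) <= 1/k^2 = 1/3^2 = 1/9

1/9


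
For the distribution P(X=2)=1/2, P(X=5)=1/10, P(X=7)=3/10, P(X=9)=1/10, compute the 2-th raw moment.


E[X^2] = sum(x^2 * P(x))
= 4*1/2 + 25*1/10 + 49*3/10 + 81*1/10
= 273/10

273/10


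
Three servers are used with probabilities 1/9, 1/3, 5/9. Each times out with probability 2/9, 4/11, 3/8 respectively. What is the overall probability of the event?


P(A) = P(A|B1)P(B1) + P(A|B2)P(B2) + P(A|B3)P(B3)
= 2/9*1/9 + 4/11*1/3 + 3/8*5/9
= 2/81 + 4/33 + 5/24 = 2525/7128

2525/7128


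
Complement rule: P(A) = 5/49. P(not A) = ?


P(A') = 1 - P(A) = 1 - 5/49 = 44/49

44/49


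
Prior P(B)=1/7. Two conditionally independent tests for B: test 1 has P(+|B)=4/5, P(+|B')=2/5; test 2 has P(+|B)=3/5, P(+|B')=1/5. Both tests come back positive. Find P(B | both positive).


After test 1: P(+) = 4/5*1/7 + 2/5*6/7 = 16/35
P(B|+) = (4/35)/(16/35) = 1/4
After test 2 (use post1 as new prior): P(+) = 3/5*1/4 + 1/5*3/4 = 3/10
P(B|+,+) = (3/20)/(3/10) = 1/2

1/2


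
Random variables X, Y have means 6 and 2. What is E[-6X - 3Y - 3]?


E[-6X - 3Y - 3] = -6*E[X] - 3*E[Y] - 3
= (-6)*(6) + (-3)*(2) + (-3)
= -36 - 6 - 3 = -45

-45


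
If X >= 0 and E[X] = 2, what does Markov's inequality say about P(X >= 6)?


Markov: P(X >= a) <= E[X]/a
P(X >= 6) <= 2/6 = 1/3

1/3


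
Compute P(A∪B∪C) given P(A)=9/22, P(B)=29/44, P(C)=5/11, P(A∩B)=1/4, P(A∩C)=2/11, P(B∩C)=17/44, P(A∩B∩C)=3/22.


P(A∪B∪C) = P(A)+P(B)+P(C) - P(AB)-P(AC)-P(BC) + P(ABC)
= 9/22+29/44+5/11 - 1/4-2/11-17/44 + 3/22
= 37/44

37/44


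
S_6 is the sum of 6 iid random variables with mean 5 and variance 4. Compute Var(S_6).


By independence, Var(S_n) = n*Var(X_1) = 6*4 = 24

24


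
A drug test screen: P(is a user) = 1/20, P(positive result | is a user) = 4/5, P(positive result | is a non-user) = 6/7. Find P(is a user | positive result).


P(A) = P(A|B)P(B) + P(A|B')P(B') = 4/5*1/20 + 6/7*19/20 = 299/350
P(B|A) = P(A|B)P(B)/P(A) = (1/25)/(299/350) = 14/299

14/299


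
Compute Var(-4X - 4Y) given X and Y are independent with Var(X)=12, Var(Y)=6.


Independence => Cov(X,Y)=0
Var(-4X - 4Y) = (-4)^2*Var(X) + (-4)^2*Var(Y)
= 16*12 + 16*6 = 288

288


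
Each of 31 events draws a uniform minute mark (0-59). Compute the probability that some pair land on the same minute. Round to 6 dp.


P(all different) = prod((60-i)/60 for i=0..30) = 0.000071
P(at least one match) = 1 - 0.000071 = 0.999929

0.999929


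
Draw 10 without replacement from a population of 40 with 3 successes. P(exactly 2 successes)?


P(X=2) = C(3,2)*C(37,8) / C(40,10)
= 3*38608020 / 847660528
= 115824060/847660528 = 135/988

135/988


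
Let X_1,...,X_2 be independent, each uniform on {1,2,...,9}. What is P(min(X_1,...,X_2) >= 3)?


P(min >= 3) = P(all X_i >= 3) = (P(X_1 >= 3))^2
= (7/9)^2 = 49/81

49/81


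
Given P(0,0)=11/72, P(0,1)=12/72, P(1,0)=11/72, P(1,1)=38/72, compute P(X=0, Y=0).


Read from table: P(X=0, Y=0) = 11/72

11/72


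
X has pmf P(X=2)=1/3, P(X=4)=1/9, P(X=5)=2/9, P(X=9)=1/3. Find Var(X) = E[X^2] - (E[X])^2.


E[X] = 47/9, E[X^2] = 107/3
Var(X) = E[X^2] - (E[X])^2 = 107/3 - (47/9)^2 = 680/81

680/81


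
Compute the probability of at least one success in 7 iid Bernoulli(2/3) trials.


P(at least one) = 1 - P(none)
P(none) = (1 - 2/3)^7 = (1/3)^7 = 1/2187
P(at least one) = 1 - 1/2187 = 2186/2187

2186/2187


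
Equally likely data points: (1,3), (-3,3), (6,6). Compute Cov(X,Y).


E[X]=4/3, E[Y]=4, E[XY]=10
Cov(X,Y) = E[XY] - E[X]E[Y] = 10 - 4/3*4 = 14/3

14/3


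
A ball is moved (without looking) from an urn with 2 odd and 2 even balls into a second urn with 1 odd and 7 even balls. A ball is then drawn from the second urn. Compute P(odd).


P(transfer odd) = 2/4 = 1/2; P(transfer even) = 1/2
If odd transferred: Urn II has 2 odd of 9, so P(odd|odd moved) = 2/9
If even transferred: Urn II has 1 odd of 9, so P(odd|even moved) = 1/9
By total probability: P(odd) = 1/2*2/9 + 1/2*1/9 = 1/6

1/6


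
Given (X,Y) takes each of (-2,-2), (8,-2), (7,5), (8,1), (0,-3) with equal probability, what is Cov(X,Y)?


E[X]=21/5, E[Y]=-1/5, E[XY]=31/5
Cov(X,Y) = E[XY] - E[X]E[Y] = 31/5 - 21/5*-1/5 = 176/25

176/25


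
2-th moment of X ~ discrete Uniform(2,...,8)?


E[X^2] = (1/7) * sum(x^2 for x=2..8)
= 203/7 = 29

29


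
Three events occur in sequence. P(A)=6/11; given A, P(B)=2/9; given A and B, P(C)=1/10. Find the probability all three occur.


P(A∩B∩C) = P(A) * P(B|A) * P(C|A∩B)
= 6/11 * 2/9 * 1/10
= 4/33 * 1/10 = 2/165

2/165


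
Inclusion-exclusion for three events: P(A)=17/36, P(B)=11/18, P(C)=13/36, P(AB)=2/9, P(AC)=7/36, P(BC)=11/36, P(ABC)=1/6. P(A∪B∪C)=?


P(A∪B∪C) = P(A)+P(B)+P(C) - P(AB)-P(AC)-P(BC) + P(ABC)
= 17/36+11/18+13/36 - 2/9-7/36-11/36 + 1/6
= 8/9

8/9


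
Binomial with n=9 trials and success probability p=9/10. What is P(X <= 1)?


P(X<=1) = P(X=0) + P(X=1)
= 1/1000000000 + 81/1000000000
= 41/500000000

41/500000000


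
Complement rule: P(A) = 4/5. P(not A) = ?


P(A') = 1 - P(A) = 1 - 4/5 = 1/5

1/5


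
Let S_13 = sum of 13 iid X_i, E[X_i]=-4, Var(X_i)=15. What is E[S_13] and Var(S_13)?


E[S_n] = n*mu = 13*-4 = -52
Var(S_n) = n*sigma^2 = 13*15 = 195

E[S_13]=-52, Var(S_13)=195


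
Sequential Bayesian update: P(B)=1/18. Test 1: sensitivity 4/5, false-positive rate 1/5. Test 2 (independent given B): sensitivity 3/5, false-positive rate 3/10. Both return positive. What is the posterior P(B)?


After test 1: P(+) = 4/5*1/18 + 1/5*17/18 = 7/30
P(B|+) = (2/45)/(7/30) = 4/21
After test 2 (use post1 as new prior): P(+) = 3/5*4/21 + 3/10*17/21 = 5/14
P(B|+,+) = (4/35)/(5/14) = 8/25

8/25


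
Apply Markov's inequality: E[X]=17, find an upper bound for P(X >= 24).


Markov: P(X >= a) <= E[X]/a
P(X >= 24) <= 17/24

17/24


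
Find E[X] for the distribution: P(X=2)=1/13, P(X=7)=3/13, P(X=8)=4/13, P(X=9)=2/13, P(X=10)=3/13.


E[X] = sum(x * P(x))
= 2*1/13 + 7*3/13 + 8*4/13 + 9*2/13 + 10*3/13
= 103/13

103/13


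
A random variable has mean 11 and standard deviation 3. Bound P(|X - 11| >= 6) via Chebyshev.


k = 6/3 = 2
Chebyshev: P(|X-mu| >= k*sigma) <= 1/k^2 = 1/2^2 = 1/4

1/4


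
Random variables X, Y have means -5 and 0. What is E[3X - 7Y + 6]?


E[3X - 7Y + 6] = 3*E[X] - 7*E[Y] + 6
= (3)*(-5) + (-7)*(0) + (6)
= -15 + 0 + 6 = -9

-9


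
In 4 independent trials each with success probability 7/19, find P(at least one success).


P(at least one) = 1 - P(none)
P(none) = (1 - 7/19)^4 = (12/19)^4 = 20736/130321
P(at least one) = 1 - 20736/130321 = 109585/130321

109585/130321


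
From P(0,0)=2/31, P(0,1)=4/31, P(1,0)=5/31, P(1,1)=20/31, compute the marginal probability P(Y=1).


P(Y=1) = P(0,1)+P(1,1) = 4/31 + 20/31 = 24/31

24/31


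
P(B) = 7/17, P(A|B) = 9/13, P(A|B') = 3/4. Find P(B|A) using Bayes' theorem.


P(A) = P(A|B)P(B) + P(A|B')P(B') = 9/13*7/17 + 3/4*10/17 = 321/442
P(B|A) = P(A|B)P(B)/P(A) = (63/221)/(321/442) = 42/107

42/107


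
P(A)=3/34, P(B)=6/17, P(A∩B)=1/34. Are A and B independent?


P(A)*P(B) = 3/34*6/17 = 9/289
P(A∩B) = 1/34 != 9/289, so not independent

No, A and B are not independent


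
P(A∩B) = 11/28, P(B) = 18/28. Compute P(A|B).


P(A|B) = P(A∩B)/P(B) = (11/28)/(18/28) = 11/18

11/18


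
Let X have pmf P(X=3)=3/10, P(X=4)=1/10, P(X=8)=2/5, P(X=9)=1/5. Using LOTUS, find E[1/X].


E[1/X] = sum(g(x)*P(x))
= 1/3*3/10 + 1/4*1/10 + 1/8*2/5 + 1/9*1/5
= 71/360

71/360


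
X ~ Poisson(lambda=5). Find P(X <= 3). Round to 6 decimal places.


P(X<=3) = e^(-5)*5^0/0! + e^(-5)*5^1/1! + e^(-5)*5^2/2! + e^(-5)*5^3/3!
≈ 0.0067379470 + 0.0336897350 + 0.0842243375 + 0.1403738958
= 0.2650259153
≈ 0.265026

0.265026


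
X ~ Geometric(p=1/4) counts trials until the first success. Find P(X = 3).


P(X=3) = (1-p)^2 * p = (3/4)^2 * 1/4
= 9/16 * 1/4 = 9/64

9/64


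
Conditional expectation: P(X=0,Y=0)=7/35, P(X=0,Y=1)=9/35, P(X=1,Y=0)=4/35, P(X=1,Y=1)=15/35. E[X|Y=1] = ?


P(Y=1) = 24/35
E[X|Y=1] = (0*9 + 1*15)/24 = 15/24 = 5/8

5/8


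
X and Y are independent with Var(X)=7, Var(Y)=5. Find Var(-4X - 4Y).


Independence => Cov(X,Y)=0
Var(-4X - 4Y) = (-4)^2*Var(X) + (-4)^2*Var(Y)
= 16*7 + 16*5 = 192

192


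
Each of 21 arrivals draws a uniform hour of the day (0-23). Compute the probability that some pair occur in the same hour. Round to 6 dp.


P(all different) = prod((24-i)/24 for i=0..20) = 0.000001
P(at least one match) = 1 - 0.000001 = 0.999999

0.999999


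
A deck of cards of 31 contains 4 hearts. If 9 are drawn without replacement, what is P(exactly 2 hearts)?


P(X=2) = C(4,2)*C(27,7) / C(31,9)
= 6*888030 / 20160075
= 5328180/20160075 = 1188/4495

1188/4495


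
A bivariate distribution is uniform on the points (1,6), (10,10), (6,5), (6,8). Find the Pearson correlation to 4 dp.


Cov(X,Y) = 4.3125, Var(X) = 10.1875, Var(Y) = 3.6875
rho = Cov/(sqrt(VarX)*sqrt(VarY)) = 0.7036

0.7036


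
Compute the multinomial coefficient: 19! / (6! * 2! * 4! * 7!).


19! = 121645100408832000
Denominator: 6!=720 * 2!=2 * 4!=24 * 7!=5040
Coefficient = 121645100408832000 / 174182400 = 698377680

698377680


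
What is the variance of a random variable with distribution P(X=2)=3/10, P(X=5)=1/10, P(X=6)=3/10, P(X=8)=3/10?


E[X] = 53/10, E[X^2] = 337/10
Var(X) = E[X^2] - (E[X])^2 = 337/10 - (53/10)^2 = 561/100

561/100


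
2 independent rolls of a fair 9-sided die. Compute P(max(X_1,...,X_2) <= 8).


P(max <= 8) = P(all X_i <= 8) = (P(X_1 <= 8))^2
= (8/9)^2 = 64/81

64/81


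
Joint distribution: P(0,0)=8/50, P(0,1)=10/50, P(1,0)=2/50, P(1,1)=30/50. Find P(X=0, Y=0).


Read from table: P(X=0, Y=0) = 8/50 = 4/25

4/25


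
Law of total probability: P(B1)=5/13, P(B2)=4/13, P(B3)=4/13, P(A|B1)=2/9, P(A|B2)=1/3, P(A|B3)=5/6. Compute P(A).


P(A) = P(A|B1)P(B1) + P(A|B2)P(B2) + P(A|B3)P(B3)
= 2/9*5/13 + 1/3*4/13 + 5/6*4/13
= 10/117 + 4/39 + 10/39 = 4/9

4/9


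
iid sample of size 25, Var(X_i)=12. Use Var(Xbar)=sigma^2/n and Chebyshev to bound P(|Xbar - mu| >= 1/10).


Var(Xbar) = Var(X)/n = 12/25
Chebyshev: P(|Xbar-mu| >= 1/10) <= Var(Xbar)/(1/10)^2 = (12/25)/(1/100) = 48
Bound exceeds 1, so trivial bound: 1

1


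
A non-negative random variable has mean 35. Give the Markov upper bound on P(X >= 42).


Markov: P(X >= a) <= E[X]/a
P(X >= 42) <= 35/42 = 5/6

5/6


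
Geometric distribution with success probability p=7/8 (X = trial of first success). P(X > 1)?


P(X > 1) = P(first 1 trials all fail) = (1-p)^1 = (1/8)^1 = 1/8

1/8


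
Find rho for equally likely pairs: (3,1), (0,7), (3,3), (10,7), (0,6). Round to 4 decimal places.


Cov(X,Y) = 1.0400, Var(X) = 13.3600, Var(Y) = 5.7600
rho = Cov/(sqrt(VarX)*sqrt(VarY)) = 0.1186

0.1186


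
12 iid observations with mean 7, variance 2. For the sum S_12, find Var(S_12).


By independence, Var(S_n) = n*Var(X_1) = 12*2 = 24

24


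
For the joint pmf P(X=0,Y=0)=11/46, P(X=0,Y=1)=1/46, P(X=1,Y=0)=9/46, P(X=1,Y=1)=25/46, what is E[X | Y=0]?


P(Y=0) = 20/46
E[X|Y=0] = (0*11 + 1*9)/20 = 9/20

9/20


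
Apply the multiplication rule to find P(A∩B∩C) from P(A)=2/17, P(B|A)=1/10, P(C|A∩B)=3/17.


P(A∩B∩C) = P(A) * P(B|A) * P(C|A∩B)
= 2/17 * 1/10 * 3/17
= 1/85 * 3/17 = 3/1445

3/1445


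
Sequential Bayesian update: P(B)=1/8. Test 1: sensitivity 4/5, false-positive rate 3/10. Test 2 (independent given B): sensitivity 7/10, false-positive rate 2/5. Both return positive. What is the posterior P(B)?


After test 1: P(+) = 4/5*1/8 + 3/10*7/8 = 29/80
P(B|+) = (1/10)/(29/80) = 8/29
After test 2 (use post1 as new prior): P(+) = 7/10*8/29 + 2/5*21/29 = 14/29
P(B|+,+) = (28/145)/(14/29) = 2/5

2/5


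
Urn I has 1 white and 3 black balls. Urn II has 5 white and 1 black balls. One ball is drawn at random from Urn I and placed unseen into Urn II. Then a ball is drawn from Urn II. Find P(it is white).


P(transfer white) = 1/4; P(transfer black) = 3/4
If white transferred: Urn II has 6 white of 7, so P(white|white moved) = 6/7
If black transferred: Urn II has 5 white of 7, so P(white|black moved) = 5/7
By total probability: P(white) = 1/4*6/7 + 3/4*5/7 = 3/4

3/4


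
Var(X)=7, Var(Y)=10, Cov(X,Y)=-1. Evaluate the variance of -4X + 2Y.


Var(-4X + 2Y) = (-4)^2*Var(X) + 2^2*Var(Y) + 2*(-4)*2*Cov(X,Y)
= 16*7 + 4*10 - 16*(-1)
= 112 + 40 + 16 = 168

168


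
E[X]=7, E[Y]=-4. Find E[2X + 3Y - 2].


E[2X + 3Y - 2] = 2*E[X] + 3*E[Y] - 2
= (2)*(7) + (3)*(-4) + (-2)
= 14 - 12 - 2 = 0

0


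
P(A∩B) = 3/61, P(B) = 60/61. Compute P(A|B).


P(A|B) = P(A∩B)/P(B) = (3/61)/(60/61) = 3/60 = 1/20

1/20


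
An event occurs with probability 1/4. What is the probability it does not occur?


P(A') = 1 - P(A) = 1 - 1/4 = 3/4

3/4


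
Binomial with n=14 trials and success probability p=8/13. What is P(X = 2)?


P(X=2) = C(14,2) * p^2 * (1-p)^12
= 91 * 64/169 * 244140625/23298085122481
= 109375000000/302875106592253

109375000000/302875106592253


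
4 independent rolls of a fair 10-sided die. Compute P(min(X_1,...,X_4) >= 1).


P(min >= 1) = P(all X_i >= 1) = (P(X_1 >= 1))^4
= (10/10)^4 = 1^4 = 1

1


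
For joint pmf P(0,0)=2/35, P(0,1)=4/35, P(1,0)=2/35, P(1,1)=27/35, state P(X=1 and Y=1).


Read from table: P(X=1, Y=1) = 27/35

27/35


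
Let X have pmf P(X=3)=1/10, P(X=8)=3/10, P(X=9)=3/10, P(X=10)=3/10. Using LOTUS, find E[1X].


E[1X] = sum(g(x)*P(x))
= 3*1/10 + 8*3/10 + 9*3/10 + 10*3/10
= 42/5

42/5


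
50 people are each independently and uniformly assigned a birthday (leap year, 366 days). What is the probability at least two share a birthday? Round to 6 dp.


P(all different) = prod((366-i)/366 for i=0..49) = 0.029927
P(at least one match) = 1 - 0.029927 = 0.970073

0.970073


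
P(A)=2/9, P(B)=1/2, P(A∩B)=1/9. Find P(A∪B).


P(A∪B) = P(A) + P(B) - P(A∩B)
= 2/9 + 1/2 - 1/9 = 11/18

11/18


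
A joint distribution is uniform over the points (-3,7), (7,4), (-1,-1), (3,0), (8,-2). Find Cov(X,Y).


E[X]=14/5, E[Y]=8/5, E[XY]=-8/5
Cov(X,Y) = E[XY] - E[X]E[Y] = -8/5 - 14/5*8/5 = -152/25

-152/25


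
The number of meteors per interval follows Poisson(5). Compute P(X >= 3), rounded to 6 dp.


P(X>=3) = 1 - P(X<=2) = 1 - (e^(-5)*5^0/0! + e^(-5)*5^1/1! + e^(-5)*5^2/2!)
≈ 1 - (0.0067379470 + 0.0336897350 + 0.0842243375)
= 1 - 0.1246520195 = 0.8753479805
≈ 0.875348

0.875348


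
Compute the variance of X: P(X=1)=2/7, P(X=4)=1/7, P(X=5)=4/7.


E[X] = 26/7, E[X^2] = 118/7
Var(X) = E[X^2] - (E[X])^2 = 118/7 - (26/7)^2 = 150/49

150/49


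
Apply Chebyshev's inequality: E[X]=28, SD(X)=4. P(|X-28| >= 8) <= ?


k = 8/4 = 2
Chebyshev: P(|X-mu| >= k*sigma) <= 1/k^2 = 1/2^2 = 1/4

1/4


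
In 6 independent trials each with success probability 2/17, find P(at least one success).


P(at least one) = 1 - P(none)
P(none) = (1 - 2/17)^6 = (15/17)^6 = 11390625/24137569
P(at least one) = 1 - 11390625/24137569 = 12746944/24137569

12746944/24137569


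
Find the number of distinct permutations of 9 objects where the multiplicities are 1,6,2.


9! = 362880
Denominator: 1!=1 * 6!=720 * 2!=2
Coefficient = 362880 / 1440 = 252

252


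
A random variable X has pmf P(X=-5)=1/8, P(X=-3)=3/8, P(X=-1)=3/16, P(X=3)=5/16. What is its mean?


E[X] = sum(x * P(x))
= -5*1/8 - 3*3/8 - 1*3/16 + 3*5/16
= -1

-1


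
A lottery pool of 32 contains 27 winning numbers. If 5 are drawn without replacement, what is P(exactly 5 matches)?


P(X=5) = C(27,5)*C(5,0) / C(32,5)
= 80730*1 / 201376
= 80730/201376 = 40365/100688

40365/100688


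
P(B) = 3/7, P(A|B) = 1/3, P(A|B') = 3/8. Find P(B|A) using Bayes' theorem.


P(A) = P(A|B)P(B) + P(A|B')P(B') = 1/3*3/7 + 3/8*4/7 = 5/14
P(B|A) = P(A|B)P(B)/P(A) = (1/7)/(5/14) = 2/5

2/5


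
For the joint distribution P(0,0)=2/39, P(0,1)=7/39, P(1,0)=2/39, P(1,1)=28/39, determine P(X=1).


P(X=1) = P(1,0)+P(1,1) = 2/39 + 28/39 = 30/39 = 10/13

10/13


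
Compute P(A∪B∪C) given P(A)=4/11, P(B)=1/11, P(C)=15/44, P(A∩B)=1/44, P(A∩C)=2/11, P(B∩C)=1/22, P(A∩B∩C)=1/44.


P(A∪B∪C) = P(A)+P(B)+P(C) - P(AB)-P(AC)-P(BC) + P(ABC)
= 4/11+1/11+15/44 - 1/44-2/11-1/22 + 1/44
= 25/44

25/44


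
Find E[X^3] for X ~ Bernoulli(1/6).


For Bernoulli: X in {0,1}
E[X^3] = 0^3*(1-1/6) + 1^3*1/6 = 1/6

1/6


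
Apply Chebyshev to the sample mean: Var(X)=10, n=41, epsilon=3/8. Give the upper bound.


Var(Xbar) = Var(X)/n = 10/41
Chebyshev: P(|Xbar-mu| >= 3/8) <= Var(Xbar)/(3/8)^2 = (10/41)/(9/64) = 640/369
Bound exceeds 1, so trivial bound: 1

1


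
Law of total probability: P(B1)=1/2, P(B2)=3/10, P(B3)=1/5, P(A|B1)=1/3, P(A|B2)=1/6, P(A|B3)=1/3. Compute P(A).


P(A) = P(A|B1)P(B1) + P(A|B2)P(B2) + P(A|B3)P(B3)
= 1/3*1/2 + 1/6*3/10 + 1/3*1/5
= 1/6 + 1/20 + 1/15 = 17/60

17/60


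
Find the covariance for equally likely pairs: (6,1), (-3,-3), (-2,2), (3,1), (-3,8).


E[X]=1/5, E[Y]=9/5, E[XY]=-2
Cov(X,Y) = E[XY] - E[X]E[Y] = -2 - 1/5*9/5 = -59/25

-59/25


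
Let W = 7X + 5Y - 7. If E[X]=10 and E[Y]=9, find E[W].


E[7X + 5Y - 7] = 7*E[X] + 5*E[Y] - 7
= (7)*(10) + (5)*(9) + (-7)
= 70 + 45 - 7 = 108

108


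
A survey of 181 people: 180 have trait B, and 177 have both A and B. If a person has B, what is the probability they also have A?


P(A|B) = P(A∩B)/P(B) = (177/181)/(180/181) = 177/180 = 59/60

59/60


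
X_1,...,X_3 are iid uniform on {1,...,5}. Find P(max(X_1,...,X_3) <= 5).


P(max <= 5) = P(all X_i <= 5) = (P(X_1 <= 5))^3
= (5/5)^3 = 1^3 = 1

1


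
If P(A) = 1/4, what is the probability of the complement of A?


P(A') = 1 - P(A) = 1 - 1/4 = 3/4

3/4


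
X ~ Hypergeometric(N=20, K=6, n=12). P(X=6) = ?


P(X=6) = C(6,6)*C(14,6) / C(20,12)
= 1*3003 / 125970
= 3003/125970 = 77/3230

77/3230


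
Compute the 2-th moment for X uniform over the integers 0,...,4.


E[X^2] = (1/5) * sum(x^2 for x=0..4)
= 30/5 = 6

6


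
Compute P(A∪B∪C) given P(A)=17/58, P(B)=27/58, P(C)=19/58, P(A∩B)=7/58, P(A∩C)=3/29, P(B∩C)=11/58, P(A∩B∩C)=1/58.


P(A∪B∪C) = P(A)+P(B)+P(C) - P(AB)-P(AC)-P(BC) + P(ABC)
= 17/58+27/58+19/58 - 7/58-3/29-11/58 + 1/58
= 20/29

20/29


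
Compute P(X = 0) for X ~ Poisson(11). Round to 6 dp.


P(X=0) = e^(-11) * 11^0 / 0!
≈ 0.00001670170079 * 1 / 1
≈ 0.000017

0.000017


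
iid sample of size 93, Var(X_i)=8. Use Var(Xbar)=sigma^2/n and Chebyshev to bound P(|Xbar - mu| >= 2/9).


Var(Xbar) = Var(X)/n = 8/93
Chebyshev: P(|Xbar-mu| >= 2/9) <= Var(Xbar)/(2/9)^2 = (8/93)/(4/81) = 54/31
Bound exceeds 1, so trivial bound: 1

1


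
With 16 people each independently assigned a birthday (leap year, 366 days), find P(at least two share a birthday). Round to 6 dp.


P(all different) = prod((366-i)/366 for i=0..15) = 0.717059
P(at least one match) = 1 - 0.717059 = 0.282941

0.282941


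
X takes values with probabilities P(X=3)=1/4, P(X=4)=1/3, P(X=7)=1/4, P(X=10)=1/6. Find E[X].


E[X] = sum(x * P(x))
= 3*1/4 + 4*1/3 + 7*1/4 + 10*1/6
= 11/2

11/2


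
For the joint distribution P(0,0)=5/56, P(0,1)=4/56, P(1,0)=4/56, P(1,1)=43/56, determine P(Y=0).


P(Y=0) = P(0,0)+P(1,0) = 5/56 + 4/56 = 9/56

9/56


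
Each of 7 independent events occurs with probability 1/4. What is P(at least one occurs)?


P(at least one) = 1 - P(none)
P(none) = (1 - 1/4)^7 = (3/4)^7 = 2187/16384
P(at least one) = 1 - 2187/16384 = 14197/16384

14197/16384


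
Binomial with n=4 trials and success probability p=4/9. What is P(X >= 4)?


P(X>=4) = P(X=4)
= 256/6561
= 256/6561

256/6561


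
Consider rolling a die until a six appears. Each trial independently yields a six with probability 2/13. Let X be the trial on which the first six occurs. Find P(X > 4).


P(X > 4) = P(first 4 trials all fail) = (1-p)^4 = (11/13)^4 = 14641/28561

14641/28561


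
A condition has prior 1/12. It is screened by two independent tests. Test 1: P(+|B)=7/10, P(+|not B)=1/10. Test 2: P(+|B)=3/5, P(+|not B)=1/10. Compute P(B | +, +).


After test 1: P(+) = 7/10*1/12 + 1/10*11/12 = 3/20
P(B|+) = (7/120)/(3/20) = 7/18
After test 2 (use post1 as new prior): P(+) = 3/5*7/18 + 1/10*11/18 = 53/180
P(B|+,+) = (7/30)/(53/180) = 42/53

42/53


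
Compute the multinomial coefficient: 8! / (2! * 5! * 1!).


8! = 40320
Denominator: 2!=2 * 5!=120 * 1!=1
Coefficient = 40320 / 240 = 168

168


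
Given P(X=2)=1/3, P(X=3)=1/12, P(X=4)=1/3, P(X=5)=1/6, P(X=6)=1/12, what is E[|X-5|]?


E[|X-5|] = sum(g(x)*P(x))
= 3*1/3 + 2*1/12 + 1*1/3 + 0*1/6 + 1*1/12
= 19/12

19/12


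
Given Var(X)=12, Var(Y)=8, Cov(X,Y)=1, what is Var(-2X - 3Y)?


Var(-2X - 3Y) = (-2)^2*Var(X) + (-3)^2*Var(Y) + 2*(-2)*(-3)*Cov(X,Y)
= 4*12 + 9*8 + 12*1
= 48 + 72 + 12 = 132

132


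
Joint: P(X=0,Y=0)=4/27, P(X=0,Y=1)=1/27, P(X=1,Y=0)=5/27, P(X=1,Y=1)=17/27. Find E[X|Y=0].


P(Y=0) = 9/27
E[X|Y=0] = (0*4 + 1*5)/9 = 5/9

5/9


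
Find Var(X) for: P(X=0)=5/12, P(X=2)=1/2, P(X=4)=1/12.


E[X] = 4/3, E[X^2] = 10/3
Var(X) = E[X^2] - (E[X])^2 = 10/3 - (4/3)^2 = 14/9

14/9


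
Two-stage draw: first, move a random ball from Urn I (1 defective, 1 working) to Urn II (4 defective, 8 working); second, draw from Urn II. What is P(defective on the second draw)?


P(transfer defective) = 1/2; P(transfer working) = 1/2
If defective transferred: Urn II has 5 defective of 13, so P(defective|defective moved) = 5/13
If working transferred: Urn II has 4 defective of 13, so P(defective|working moved) = 4/13
By total probability: P(defective) = 1/2*5/13 + 1/2*4/13 = 9/26

9/26


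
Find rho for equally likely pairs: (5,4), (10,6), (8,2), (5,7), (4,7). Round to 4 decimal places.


Cov(X,Y) = -1.4800, Var(X) = 5.0400, Var(Y) = 3.7600
rho = Cov/(sqrt(VarX)*sqrt(VarY)) = -0.3400

-0.3400


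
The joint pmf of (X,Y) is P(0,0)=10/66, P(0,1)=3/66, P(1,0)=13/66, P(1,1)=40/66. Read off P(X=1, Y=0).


Read from table: P(X=1, Y=0) = 13/66

13/66


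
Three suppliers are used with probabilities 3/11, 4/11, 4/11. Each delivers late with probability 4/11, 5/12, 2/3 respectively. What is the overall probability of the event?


P(A) = P(A|B1)P(B1) + P(A|B2)P(B2) + P(A|B3)P(B3)
= 4/11*3/11 + 5/12*4/11 + 2/3*4/11
= 12/121 + 5/33 + 8/33 = 179/363

179/363


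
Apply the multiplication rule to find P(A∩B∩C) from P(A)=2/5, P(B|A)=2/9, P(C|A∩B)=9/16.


P(A∩B∩C) = P(A) * P(B|A) * P(C|A∩B)
= 2/5 * 2/9 * 9/16
= 4/45 * 9/16 = 1/20

1/20


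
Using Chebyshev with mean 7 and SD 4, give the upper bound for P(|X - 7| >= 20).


k = 20/4 = 5
Chebyshev: P(|X-mu| >= k*sigma) <= 1/k^2 = 1/5^2 = 1/25

1/25


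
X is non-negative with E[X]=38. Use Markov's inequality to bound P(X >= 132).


Markov: P(X >= a) <= E[X]/a
P(X >= 132) <= 38/132 = 19/66

19/66


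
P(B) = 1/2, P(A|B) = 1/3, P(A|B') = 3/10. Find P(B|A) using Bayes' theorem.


P(A) = P(A|B)P(B) + P(A|B')P(B') = 1/3*1/2 + 3/10*1/2 = 19/60
P(B|A) = P(A|B)P(B)/P(A) = (1/6)/(19/60) = 10/19

10/19


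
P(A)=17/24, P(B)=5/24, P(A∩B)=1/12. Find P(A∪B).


P(A∪B) = P(A) + P(B) - P(A∩B)
= 17/24 + 5/24 - 1/12 = 5/6

5/6


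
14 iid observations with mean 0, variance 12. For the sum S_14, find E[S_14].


E[S_n] = n*E[X_1] = 14*0 = 0

0


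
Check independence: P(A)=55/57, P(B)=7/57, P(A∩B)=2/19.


P(A)*P(B) = 55/57*7/57 = 385/3249
P(A∩B) = 2/19 != 385/3249, so not independent

No, A and B are not independent


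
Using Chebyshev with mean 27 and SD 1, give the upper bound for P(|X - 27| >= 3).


k = 3/1 = 3
Chebyshev: P(|X-mu| >= k*sigma) <= 1/k^2 = 1/3^2 = 1/9

1/9


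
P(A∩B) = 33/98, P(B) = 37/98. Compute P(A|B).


P(A|B) = P(A∩B)/P(B) = (33/98)/(37/98) = 33/37

33/37


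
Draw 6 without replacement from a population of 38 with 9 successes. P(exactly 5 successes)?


P(X=5) = C(9,5)*C(29,1) / C(38,6)
= 126*29 / 2760681
= 3654/2760681 = 174/131461

174/131461


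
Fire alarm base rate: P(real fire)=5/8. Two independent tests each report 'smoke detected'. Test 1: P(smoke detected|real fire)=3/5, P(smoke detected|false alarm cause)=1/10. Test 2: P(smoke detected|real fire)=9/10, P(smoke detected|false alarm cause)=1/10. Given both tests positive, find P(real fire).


After test 1: P(+) = 3/5*5/8 + 1/10*3/8 = 33/80
P(B|+) = (3/8)/(33/80) = 10/11
After test 2 (use post1 as new prior): P(+) = 9/10*10/11 + 1/10*1/11 = 91/110
P(B|+,+) = (9/11)/(91/110) = 90/91

90/91


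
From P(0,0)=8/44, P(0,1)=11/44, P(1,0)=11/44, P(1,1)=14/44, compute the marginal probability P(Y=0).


P(Y=0) = P(0,0)+P(1,0) = 8/44 + 11/44 = 19/44

19/44


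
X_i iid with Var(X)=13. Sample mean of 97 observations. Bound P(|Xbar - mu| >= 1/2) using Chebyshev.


Var(Xbar) = Var(X)/n = 13/97
Chebyshev: P(|Xbar-mu| >= 1/2) <= Var(Xbar)/(1/2)^2 = (13/97)/(1/4) = 52/97

52/97


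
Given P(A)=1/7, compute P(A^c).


P(A') = 1 - P(A) = 1 - 1/7 = 6/7

6/7


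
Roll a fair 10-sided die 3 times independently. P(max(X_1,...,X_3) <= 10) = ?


P(max <= 10) = P(all X_i <= 10) = (P(X_1 <= 10))^3
= (10/10)^3 = 1^3 = 1

1


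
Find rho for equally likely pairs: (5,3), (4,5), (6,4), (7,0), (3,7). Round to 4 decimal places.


Cov(X,Y) = -3.0000, Var(X) = 2.0000, Var(Y) = 5.3600
rho = Cov/(sqrt(VarX)*sqrt(VarY)) = -0.9163

-0.9163
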